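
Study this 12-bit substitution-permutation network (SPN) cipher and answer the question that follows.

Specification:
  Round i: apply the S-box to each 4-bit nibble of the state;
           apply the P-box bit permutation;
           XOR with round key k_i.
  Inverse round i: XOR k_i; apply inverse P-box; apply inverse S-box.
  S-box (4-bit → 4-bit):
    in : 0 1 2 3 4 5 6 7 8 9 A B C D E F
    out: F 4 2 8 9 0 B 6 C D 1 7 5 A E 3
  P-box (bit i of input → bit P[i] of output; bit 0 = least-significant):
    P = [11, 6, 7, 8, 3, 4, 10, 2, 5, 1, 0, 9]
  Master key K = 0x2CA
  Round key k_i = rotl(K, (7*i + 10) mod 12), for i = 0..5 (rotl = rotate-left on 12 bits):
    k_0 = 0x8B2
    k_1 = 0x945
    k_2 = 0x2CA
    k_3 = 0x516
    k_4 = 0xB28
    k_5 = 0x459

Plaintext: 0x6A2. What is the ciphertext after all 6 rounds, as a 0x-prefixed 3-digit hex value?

s_0 = plaintext = 0x6A2
s_1 = Round(s_0, k_0) = 0xAD8
s_2 = Round(s_1, k_1) = 0x8F1
s_3 = Round(s_2, k_2) = 0x053
s_4 = Round(s_3, k_3) = 0x635
s_5 = Round(s_4, k_4) = 0x90E
s_6 = Round(s_5, k_5) = 0x3A4

0x3A4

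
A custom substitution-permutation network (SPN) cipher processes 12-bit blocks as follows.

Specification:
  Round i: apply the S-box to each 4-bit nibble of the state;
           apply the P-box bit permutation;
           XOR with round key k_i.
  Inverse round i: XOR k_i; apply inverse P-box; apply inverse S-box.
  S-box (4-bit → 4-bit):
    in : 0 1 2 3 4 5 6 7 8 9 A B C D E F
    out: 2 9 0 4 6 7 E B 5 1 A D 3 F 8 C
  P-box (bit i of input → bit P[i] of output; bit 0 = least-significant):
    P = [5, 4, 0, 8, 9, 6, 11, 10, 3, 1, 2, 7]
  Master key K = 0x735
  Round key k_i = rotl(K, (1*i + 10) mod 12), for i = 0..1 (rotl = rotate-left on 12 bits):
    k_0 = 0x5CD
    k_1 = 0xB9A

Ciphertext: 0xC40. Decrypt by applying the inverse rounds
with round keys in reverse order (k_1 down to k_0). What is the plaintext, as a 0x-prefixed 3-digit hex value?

0x695

s_0 = ciphertext = 0xC40
s_1 = InvRound(s_0, k_1) = 0x77A
s_2 = InvRound(s_1, k_0) = 0x695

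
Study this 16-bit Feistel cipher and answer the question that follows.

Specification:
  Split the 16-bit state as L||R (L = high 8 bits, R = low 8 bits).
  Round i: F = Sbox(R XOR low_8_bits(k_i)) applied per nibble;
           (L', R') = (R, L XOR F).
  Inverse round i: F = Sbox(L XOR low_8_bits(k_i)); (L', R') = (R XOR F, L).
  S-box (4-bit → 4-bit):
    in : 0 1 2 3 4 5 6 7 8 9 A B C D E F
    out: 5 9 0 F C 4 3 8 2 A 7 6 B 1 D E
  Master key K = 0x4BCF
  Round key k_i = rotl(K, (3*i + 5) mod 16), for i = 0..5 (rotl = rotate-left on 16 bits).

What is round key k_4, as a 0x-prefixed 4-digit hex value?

K = 0x4BCF
k_0 = rotl(K, (3*0+5) mod 16) = rotl(K, 5) = 0x79E9
k_1 = rotl(K, (3*1+5) mod 16) = rotl(K, 8) = 0xCF4B
k_2 = rotl(K, (3*2+5) mod 16) = rotl(K, 11) = 0x7A5E
k_3 = rotl(K, (3*3+5) mod 16) = rotl(K, 14) = 0xD2F3
k_4 = rotl(K, (3*4+5) mod 16) = rotl(K, 1) = 0x979E

0x979E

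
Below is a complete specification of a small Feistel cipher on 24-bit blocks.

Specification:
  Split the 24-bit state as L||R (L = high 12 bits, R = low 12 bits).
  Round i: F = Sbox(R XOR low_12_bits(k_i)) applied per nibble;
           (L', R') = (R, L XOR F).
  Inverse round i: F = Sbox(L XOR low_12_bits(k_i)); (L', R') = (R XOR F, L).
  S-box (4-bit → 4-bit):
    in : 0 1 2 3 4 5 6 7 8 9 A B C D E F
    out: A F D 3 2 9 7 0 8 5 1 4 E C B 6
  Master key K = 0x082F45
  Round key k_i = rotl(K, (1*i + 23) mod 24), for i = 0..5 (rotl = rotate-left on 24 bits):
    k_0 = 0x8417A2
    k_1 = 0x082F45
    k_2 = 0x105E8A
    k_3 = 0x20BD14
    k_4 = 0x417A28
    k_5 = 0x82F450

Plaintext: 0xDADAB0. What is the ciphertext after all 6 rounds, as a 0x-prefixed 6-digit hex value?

s_0 = plaintext = 0xDADAB0
s_1 = Round(s_0, k_0) = 0xAB0150
s_2 = Round(s_1, k_1) = 0x150149
s_3 = Round(s_2, k_2) = 0x1497B3
s_4 = Round(s_3, k_3) = 0x7B3059
s_5 = Round(s_4, k_4) = 0x0596BC
s_6 = Round(s_5, k_5) = 0x6BCDE7

0x6BCDE7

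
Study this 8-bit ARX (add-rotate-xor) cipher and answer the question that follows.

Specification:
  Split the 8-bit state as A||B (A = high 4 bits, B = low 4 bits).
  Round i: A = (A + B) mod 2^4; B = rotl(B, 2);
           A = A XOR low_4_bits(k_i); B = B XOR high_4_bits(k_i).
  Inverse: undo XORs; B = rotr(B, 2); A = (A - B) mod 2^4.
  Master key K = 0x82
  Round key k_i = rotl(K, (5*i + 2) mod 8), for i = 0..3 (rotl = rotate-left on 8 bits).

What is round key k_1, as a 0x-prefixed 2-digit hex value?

K = 0x82
k_0 = rotl(K, (5*0+2) mod 8) = rotl(K, 2) = 0x0A
k_1 = rotl(K, (5*1+2) mod 8) = rotl(K, 7) = 0x41

0x41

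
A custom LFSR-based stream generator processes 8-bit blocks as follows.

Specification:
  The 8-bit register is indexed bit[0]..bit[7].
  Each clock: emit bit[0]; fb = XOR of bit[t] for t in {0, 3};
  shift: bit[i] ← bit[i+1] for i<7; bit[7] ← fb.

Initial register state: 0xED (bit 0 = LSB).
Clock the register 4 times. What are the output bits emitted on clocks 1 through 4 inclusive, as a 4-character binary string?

1011

reg_0 = 0xED
clock 1: out=1, reg = 0x76
clock 2: out=0, reg = 0x3B
clock 3: out=1, reg = 0x1D
clock 4: out=1, reg = 0x0E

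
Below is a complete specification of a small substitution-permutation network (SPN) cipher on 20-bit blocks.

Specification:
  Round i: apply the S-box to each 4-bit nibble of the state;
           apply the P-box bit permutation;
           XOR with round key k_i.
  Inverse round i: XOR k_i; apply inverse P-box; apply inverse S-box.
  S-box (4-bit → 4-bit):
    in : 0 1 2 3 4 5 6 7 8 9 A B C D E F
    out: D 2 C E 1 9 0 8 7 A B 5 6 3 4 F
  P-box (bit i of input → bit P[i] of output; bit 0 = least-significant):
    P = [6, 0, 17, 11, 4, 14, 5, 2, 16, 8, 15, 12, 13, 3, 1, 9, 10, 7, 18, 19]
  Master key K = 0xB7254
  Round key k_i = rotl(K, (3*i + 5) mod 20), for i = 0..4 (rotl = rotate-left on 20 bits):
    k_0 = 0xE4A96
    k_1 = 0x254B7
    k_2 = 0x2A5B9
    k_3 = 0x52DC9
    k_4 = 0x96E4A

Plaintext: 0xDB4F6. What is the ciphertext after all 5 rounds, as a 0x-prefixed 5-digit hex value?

s_0 = plaintext = 0xDB4F6
s_1 = Round(s_0, k_0) = 0xF2E20
s_2 = Round(s_1, k_1) = 0xCDA51
s_3 = Round(s_2, k_2) = 0x79424
s_4 = Round(s_3, k_3) = 0xC2FA5
s_5 = Round(s_4, k_4) = 0xCB59C

0xCB59C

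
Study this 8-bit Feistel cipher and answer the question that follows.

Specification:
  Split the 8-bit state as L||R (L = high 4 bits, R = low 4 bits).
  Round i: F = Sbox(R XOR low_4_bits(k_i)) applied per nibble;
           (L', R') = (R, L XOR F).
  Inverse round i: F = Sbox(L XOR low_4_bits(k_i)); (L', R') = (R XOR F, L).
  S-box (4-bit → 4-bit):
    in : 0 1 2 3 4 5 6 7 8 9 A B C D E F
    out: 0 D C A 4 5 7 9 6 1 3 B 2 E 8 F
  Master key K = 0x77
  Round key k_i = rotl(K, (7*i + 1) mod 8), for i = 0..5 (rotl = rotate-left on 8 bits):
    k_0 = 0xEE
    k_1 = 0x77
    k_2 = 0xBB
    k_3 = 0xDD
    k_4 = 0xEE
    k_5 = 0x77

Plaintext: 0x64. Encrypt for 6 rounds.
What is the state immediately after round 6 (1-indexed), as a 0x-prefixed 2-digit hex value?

0xCF

s_0 = plaintext = 0x64
s_1 = Round(s_0, k_0) = 0x45
s_2 = Round(s_1, k_1) = 0x58
s_3 = Round(s_2, k_2) = 0x8F
s_4 = Round(s_3, k_3) = 0xF4
s_5 = Round(s_4, k_4) = 0x4C
s_6 = Round(s_5, k_5) = 0xCF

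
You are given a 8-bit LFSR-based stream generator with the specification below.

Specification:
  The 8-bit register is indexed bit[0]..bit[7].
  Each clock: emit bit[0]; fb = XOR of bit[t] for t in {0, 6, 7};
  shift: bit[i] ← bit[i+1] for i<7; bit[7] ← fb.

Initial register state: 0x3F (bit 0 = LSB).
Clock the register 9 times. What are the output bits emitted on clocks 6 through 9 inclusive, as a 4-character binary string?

1001

reg_0 = 0x3F
clock 1: out=1, reg = 0x9F
clock 2: out=1, reg = 0x4F
clock 3: out=1, reg = 0x27
clock 4: out=1, reg = 0x93
clock 5: out=1, reg = 0x49
clock 6: out=1, reg = 0x24
clock 7: out=0, reg = 0x12
clock 8: out=0, reg = 0x09
clock 9: out=1, reg = 0x84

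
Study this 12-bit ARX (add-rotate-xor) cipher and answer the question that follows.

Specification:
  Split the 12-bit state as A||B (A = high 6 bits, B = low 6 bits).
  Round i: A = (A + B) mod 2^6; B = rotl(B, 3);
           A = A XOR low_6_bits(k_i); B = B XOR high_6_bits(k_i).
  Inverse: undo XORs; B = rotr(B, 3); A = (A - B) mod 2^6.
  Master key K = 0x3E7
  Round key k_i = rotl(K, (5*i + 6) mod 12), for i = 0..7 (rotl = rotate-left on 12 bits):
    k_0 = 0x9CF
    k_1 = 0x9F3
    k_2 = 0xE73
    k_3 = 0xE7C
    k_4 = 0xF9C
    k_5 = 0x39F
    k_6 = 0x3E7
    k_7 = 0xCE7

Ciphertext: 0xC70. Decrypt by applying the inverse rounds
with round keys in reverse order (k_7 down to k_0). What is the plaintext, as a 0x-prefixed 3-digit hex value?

0x7AE

s_0 = ciphertext = 0xC70
s_1 = InvRound(s_0, k_7) = 0xF98
s_2 = InvRound(s_1, k_6) = 0x7FA
s_3 = InvRound(s_2, k_5) = 0x6A6
s_4 = InvRound(s_3, k_4) = 0x0C3
s_5 = InvRound(s_4, k_3) = 0xA17
s_6 = InvRound(s_5, k_2) = 0x9B5
s_7 = InvRound(s_6, k_1) = 0x0D2
s_8 = InvRound(s_7, k_0) = 0x7AE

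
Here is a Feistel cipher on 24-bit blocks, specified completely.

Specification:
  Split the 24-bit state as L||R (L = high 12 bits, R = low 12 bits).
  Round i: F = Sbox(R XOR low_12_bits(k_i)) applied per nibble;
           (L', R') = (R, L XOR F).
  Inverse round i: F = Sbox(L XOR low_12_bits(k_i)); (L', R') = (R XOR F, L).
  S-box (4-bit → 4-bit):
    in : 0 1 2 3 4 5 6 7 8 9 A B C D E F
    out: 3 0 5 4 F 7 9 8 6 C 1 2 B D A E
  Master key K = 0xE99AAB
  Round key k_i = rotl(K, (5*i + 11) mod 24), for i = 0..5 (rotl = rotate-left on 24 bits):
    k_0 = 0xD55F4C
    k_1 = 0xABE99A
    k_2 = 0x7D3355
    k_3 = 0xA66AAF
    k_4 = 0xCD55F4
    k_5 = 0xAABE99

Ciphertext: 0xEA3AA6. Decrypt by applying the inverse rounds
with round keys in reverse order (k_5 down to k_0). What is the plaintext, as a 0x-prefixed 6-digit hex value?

s_0 = ciphertext = 0xEA3AA6
s_1 = InvRound(s_0, k_5) = 0x9E7EA3
s_2 = InvRound(s_1, k_4) = 0x5A79E7
s_3 = InvRound(s_2, k_3) = 0x7D15A7
s_4 = InvRound(s_3, k_2) = 0xAC87D1
s_5 = InvRound(s_4, k_1) = 0x3A4AC8
s_6 = InvRound(s_5, k_0) = 0x16E3A4

0x16E3A4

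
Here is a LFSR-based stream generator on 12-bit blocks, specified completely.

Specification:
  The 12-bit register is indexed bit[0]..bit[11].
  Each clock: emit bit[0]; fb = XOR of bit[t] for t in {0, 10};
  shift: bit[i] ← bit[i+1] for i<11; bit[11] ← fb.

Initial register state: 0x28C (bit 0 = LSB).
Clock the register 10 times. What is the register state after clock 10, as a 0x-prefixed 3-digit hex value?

0xDF0

reg_0 = 0x28C
clock 1: out=0, reg = 0x146
clock 2: out=0, reg = 0x0A3
clock 3: out=1, reg = 0x851
clock 4: out=1, reg = 0xC28
clock 5: out=0, reg = 0xE14
clock 6: out=0, reg = 0xF0A
clock 7: out=0, reg = 0xF85
clock 8: out=1, reg = 0x7C2
clock 9: out=0, reg = 0xBE1
clock 10: out=1, reg = 0xDF0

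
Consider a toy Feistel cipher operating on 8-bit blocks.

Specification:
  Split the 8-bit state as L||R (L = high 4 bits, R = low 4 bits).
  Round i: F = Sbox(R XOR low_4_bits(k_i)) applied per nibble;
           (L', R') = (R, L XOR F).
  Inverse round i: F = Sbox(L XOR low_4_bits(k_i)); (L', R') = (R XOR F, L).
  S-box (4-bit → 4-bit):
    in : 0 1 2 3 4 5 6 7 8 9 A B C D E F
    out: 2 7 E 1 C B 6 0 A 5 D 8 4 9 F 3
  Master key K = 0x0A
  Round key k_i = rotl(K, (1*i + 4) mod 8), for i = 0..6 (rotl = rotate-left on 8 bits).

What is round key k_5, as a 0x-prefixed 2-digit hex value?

0x14

K = 0x0A
k_0 = rotl(K, (1*0+4) mod 8) = rotl(K, 4) = 0xA0
k_1 = rotl(K, (1*1+4) mod 8) = rotl(K, 5) = 0x41
k_2 = rotl(K, (1*2+4) mod 8) = rotl(K, 6) = 0x82
k_3 = rotl(K, (1*3+4) mod 8) = rotl(K, 7) = 0x05
k_4 = rotl(K, (1*4+4) mod 8) = rotl(K, 0) = 0x0A
k_5 = rotl(K, (1*5+4) mod 8) = rotl(K, 1) = 0x14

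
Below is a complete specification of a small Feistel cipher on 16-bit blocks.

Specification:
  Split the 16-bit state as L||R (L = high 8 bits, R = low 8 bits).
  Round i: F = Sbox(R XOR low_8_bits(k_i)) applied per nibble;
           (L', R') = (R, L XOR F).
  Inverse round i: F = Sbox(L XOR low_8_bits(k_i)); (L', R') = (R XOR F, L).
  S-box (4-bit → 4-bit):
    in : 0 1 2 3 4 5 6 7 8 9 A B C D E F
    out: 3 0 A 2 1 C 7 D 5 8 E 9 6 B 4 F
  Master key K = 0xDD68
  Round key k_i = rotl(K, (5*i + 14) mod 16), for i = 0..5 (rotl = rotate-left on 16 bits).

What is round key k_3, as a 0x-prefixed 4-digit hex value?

K = 0xDD68
k_0 = rotl(K, (5*0+14) mod 16) = rotl(K, 14) = 0x375A
k_1 = rotl(K, (5*1+14) mod 16) = rotl(K, 3) = 0xEB46
k_2 = rotl(K, (5*2+14) mod 16) = rotl(K, 8) = 0x68DD
k_3 = rotl(K, (5*3+14) mod 16) = rotl(K, 13) = 0x1BAD

0x1BAD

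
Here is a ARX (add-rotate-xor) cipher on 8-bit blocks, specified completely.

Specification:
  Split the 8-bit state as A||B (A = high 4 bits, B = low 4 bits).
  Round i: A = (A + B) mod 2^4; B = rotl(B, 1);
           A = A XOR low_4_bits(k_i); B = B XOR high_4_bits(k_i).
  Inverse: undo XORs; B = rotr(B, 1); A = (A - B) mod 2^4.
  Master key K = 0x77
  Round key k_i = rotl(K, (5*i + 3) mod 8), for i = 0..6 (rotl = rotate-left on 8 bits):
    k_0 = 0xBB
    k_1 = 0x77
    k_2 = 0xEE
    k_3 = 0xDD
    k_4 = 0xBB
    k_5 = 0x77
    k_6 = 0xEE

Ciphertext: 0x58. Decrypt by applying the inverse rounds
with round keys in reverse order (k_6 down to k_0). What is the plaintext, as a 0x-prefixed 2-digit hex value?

0x0C

s_0 = ciphertext = 0x58
s_1 = InvRound(s_0, k_6) = 0x83
s_2 = InvRound(s_1, k_5) = 0xD2
s_3 = InvRound(s_2, k_4) = 0xAC
s_4 = InvRound(s_3, k_3) = 0xF8
s_5 = InvRound(s_4, k_2) = 0xE3
s_6 = InvRound(s_5, k_1) = 0x72
s_7 = InvRound(s_6, k_0) = 0x0C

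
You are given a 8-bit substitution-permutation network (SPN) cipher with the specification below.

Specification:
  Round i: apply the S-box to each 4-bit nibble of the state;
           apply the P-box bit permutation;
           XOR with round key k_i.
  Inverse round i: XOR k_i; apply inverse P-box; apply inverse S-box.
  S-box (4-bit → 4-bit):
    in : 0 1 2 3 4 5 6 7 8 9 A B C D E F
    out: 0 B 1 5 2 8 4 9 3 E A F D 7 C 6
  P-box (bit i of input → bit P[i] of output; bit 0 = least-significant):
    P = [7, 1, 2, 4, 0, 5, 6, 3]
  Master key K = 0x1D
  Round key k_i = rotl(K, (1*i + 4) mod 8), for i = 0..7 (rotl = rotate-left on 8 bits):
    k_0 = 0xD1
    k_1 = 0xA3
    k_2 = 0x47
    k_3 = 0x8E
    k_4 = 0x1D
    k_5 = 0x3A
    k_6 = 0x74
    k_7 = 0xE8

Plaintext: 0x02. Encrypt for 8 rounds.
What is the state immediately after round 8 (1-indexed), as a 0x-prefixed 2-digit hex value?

0x8A

s_0 = plaintext = 0x02
s_1 = Round(s_0, k_0) = 0x51
s_2 = Round(s_1, k_1) = 0x39
s_3 = Round(s_2, k_2) = 0x10
s_4 = Round(s_3, k_3) = 0xA7
s_5 = Round(s_4, k_4) = 0xA5
s_6 = Round(s_5, k_5) = 0x02
s_7 = Round(s_6, k_6) = 0xF4
s_8 = Round(s_7, k_7) = 0x8A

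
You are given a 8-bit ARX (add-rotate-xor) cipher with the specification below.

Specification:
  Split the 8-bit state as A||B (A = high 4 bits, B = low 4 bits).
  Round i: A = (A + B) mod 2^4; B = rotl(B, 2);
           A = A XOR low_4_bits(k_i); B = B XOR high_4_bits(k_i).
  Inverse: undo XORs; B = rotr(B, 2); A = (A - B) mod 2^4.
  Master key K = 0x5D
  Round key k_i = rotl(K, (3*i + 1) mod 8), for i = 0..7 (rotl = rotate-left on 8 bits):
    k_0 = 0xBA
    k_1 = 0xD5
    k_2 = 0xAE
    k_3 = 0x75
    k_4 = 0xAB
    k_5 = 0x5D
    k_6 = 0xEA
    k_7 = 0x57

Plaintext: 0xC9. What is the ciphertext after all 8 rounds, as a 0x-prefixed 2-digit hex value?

0x76

s_0 = plaintext = 0xC9
s_1 = Round(s_0, k_0) = 0xFD
s_2 = Round(s_1, k_1) = 0x9A
s_3 = Round(s_2, k_2) = 0xD0
s_4 = Round(s_3, k_3) = 0x87
s_5 = Round(s_4, k_4) = 0x47
s_6 = Round(s_5, k_5) = 0x68
s_7 = Round(s_6, k_6) = 0x4C
s_8 = Round(s_7, k_7) = 0x76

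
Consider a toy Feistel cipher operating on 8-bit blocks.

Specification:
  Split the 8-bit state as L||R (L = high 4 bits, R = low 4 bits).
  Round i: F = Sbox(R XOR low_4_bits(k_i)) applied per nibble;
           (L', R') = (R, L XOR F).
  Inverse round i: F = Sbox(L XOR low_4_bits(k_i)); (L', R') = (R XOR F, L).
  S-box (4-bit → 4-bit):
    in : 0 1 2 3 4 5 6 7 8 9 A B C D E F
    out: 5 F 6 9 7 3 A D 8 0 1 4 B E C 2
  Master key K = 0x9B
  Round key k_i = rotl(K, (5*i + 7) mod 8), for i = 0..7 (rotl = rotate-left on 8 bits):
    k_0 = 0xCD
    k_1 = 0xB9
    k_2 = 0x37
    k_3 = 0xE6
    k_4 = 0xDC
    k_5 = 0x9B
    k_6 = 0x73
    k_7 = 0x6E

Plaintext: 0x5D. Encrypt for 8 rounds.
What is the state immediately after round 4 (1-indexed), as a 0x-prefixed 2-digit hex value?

0x10

s_0 = plaintext = 0x5D
s_1 = Round(s_0, k_0) = 0xD0
s_2 = Round(s_1, k_1) = 0x0D
s_3 = Round(s_2, k_2) = 0xD1
s_4 = Round(s_3, k_3) = 0x10
s_5 = Round(s_4, k_4) = 0x0A
s_6 = Round(s_5, k_5) = 0xAF
s_7 = Round(s_6, k_6) = 0xF1
s_8 = Round(s_7, k_7) = 0x1D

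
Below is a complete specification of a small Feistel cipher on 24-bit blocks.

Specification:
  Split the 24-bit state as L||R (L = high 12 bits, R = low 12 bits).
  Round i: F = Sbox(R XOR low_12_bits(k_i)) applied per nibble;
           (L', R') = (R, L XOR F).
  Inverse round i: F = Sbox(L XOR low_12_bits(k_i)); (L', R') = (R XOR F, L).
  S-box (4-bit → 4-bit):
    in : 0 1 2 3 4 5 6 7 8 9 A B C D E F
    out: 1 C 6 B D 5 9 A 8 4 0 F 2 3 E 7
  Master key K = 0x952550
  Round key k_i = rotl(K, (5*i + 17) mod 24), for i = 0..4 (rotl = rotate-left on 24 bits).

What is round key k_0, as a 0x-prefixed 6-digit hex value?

K = 0x952550
k_0 = rotl(K, (5*0+17) mod 24) = rotl(K, 17) = 0xA12A4A

0xA12A4A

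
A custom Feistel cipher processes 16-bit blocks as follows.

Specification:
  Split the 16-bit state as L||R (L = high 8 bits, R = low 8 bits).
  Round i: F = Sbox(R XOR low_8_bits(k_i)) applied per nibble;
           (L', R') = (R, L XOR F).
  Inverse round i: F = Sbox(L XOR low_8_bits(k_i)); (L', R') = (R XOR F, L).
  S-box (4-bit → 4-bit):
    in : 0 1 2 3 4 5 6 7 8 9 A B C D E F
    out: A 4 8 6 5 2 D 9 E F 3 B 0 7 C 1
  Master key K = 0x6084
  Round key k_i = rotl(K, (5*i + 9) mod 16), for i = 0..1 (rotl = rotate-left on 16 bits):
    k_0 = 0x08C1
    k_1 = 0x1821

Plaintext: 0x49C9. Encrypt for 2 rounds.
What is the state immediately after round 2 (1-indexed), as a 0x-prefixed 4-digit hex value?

s_0 = plaintext = 0x49C9
s_1 = Round(s_0, k_0) = 0xC9E7
s_2 = Round(s_1, k_1) = 0xE7C4

0xE7C4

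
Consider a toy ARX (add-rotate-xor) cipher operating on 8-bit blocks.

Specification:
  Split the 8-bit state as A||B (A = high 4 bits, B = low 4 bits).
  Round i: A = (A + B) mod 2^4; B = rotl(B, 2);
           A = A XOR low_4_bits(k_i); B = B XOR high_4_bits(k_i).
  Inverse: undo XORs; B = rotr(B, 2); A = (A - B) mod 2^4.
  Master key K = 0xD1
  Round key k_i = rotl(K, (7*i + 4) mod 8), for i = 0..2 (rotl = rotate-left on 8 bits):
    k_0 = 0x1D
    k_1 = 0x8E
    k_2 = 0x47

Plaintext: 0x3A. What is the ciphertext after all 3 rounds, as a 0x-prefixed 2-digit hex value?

0xCD

s_0 = plaintext = 0x3A
s_1 = Round(s_0, k_0) = 0x0B
s_2 = Round(s_1, k_1) = 0x56
s_3 = Round(s_2, k_2) = 0xCD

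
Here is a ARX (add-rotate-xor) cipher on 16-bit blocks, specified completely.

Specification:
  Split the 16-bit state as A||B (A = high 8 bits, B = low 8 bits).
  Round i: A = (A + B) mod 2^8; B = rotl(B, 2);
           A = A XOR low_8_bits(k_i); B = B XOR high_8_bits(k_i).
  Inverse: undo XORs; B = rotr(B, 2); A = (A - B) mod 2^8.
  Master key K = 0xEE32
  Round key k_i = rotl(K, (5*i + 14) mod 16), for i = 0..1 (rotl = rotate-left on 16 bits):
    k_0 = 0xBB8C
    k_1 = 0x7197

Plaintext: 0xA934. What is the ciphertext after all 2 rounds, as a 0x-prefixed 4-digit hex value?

s_0 = plaintext = 0xA934
s_1 = Round(s_0, k_0) = 0x516B
s_2 = Round(s_1, k_1) = 0x2BDC

0x2BDC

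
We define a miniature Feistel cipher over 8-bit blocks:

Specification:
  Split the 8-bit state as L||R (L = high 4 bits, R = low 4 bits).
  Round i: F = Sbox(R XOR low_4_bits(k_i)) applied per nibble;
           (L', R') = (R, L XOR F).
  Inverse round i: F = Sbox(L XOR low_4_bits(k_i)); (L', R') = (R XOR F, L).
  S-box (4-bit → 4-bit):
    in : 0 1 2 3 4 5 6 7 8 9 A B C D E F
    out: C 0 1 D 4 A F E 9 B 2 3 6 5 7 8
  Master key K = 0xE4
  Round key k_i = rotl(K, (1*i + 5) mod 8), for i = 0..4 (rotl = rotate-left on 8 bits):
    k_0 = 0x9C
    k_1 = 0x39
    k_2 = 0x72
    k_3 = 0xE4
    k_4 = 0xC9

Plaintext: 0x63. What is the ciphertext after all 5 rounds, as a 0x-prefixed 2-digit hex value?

0xCC

s_0 = plaintext = 0x63
s_1 = Round(s_0, k_0) = 0x3E
s_2 = Round(s_1, k_1) = 0xED
s_3 = Round(s_2, k_2) = 0xD6
s_4 = Round(s_3, k_3) = 0x6C
s_5 = Round(s_4, k_4) = 0xCC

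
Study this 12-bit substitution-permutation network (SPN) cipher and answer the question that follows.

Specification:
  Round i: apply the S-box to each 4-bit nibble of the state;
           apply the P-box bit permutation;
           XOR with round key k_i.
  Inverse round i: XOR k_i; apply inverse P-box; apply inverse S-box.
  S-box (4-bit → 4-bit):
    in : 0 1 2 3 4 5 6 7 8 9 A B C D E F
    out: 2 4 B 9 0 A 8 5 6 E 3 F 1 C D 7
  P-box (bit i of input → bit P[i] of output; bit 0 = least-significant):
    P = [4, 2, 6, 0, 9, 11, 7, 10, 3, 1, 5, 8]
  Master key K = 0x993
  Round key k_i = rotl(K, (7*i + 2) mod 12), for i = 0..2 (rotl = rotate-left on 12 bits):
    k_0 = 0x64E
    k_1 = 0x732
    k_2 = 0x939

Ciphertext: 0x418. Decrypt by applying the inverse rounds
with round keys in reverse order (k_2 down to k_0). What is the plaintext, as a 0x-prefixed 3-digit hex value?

s_0 = ciphertext = 0x418
s_1 = InvRound(s_0, k_2) = 0xD56
s_2 = InvRound(s_1, k_1) = 0x1A8
s_3 = InvRound(s_2, k_0) = 0x9E8

0x9E8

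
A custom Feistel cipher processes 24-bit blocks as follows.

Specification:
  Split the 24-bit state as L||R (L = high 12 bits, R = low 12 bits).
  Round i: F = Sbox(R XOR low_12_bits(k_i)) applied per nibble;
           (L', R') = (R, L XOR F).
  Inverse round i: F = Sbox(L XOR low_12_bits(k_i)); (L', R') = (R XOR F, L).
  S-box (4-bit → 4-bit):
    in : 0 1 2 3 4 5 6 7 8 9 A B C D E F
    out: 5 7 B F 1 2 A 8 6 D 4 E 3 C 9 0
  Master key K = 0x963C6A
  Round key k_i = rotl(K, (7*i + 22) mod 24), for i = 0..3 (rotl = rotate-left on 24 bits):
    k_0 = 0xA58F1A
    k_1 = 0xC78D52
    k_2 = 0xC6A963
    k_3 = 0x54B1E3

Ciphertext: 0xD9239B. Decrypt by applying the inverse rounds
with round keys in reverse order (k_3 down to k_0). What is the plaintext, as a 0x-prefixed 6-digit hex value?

0xF6DC09

s_0 = ciphertext = 0xD9239B
s_1 = InvRound(s_0, k_3) = 0x01CD92
s_2 = InvRound(s_1, k_2) = 0x01201C
s_3 = InvRound(s_2, k_1) = 0xC09012
s_4 = InvRound(s_3, k_0) = 0xF6DC09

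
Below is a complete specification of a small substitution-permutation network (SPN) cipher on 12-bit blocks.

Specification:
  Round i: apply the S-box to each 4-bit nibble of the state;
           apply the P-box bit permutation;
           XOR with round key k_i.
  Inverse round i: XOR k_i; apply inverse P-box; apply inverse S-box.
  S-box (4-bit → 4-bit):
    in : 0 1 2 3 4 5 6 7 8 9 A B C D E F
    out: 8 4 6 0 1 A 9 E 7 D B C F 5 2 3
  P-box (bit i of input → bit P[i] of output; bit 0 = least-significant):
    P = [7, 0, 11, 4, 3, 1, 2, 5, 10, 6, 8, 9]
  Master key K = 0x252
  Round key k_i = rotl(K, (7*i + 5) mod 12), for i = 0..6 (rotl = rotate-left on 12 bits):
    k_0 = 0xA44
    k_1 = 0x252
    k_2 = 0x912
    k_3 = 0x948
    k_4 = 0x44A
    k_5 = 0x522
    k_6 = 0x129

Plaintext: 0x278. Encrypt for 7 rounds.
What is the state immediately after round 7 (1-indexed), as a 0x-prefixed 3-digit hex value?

s_0 = plaintext = 0x278
s_1 = Round(s_0, k_0) = 0x3A3
s_2 = Round(s_1, k_1) = 0x278
s_3 = Round(s_2, k_2) = 0x0F5
s_4 = Round(s_3, k_3) = 0xB53
s_5 = Round(s_4, k_4) = 0x768
s_6 = Round(s_5, k_5) = 0xECB
s_7 = Round(s_6, k_6) = 0x957

0x957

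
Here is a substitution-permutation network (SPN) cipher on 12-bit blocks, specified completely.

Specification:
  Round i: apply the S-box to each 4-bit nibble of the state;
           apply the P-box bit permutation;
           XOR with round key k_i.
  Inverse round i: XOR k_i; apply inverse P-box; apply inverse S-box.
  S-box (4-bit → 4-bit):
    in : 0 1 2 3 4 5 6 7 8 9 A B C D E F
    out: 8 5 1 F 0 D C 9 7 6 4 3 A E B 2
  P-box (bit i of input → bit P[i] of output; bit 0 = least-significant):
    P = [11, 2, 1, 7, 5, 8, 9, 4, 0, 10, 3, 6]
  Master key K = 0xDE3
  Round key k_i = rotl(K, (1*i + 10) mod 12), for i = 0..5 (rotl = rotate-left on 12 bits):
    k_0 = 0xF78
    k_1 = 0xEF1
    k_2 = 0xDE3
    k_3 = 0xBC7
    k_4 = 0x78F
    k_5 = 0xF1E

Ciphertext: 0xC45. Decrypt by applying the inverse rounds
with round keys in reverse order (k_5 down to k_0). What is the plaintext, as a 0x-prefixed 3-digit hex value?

s_0 = ciphertext = 0xC45
s_1 = InvRound(s_0, k_5) = 0x5DA
s_2 = InvRound(s_1, k_4) = 0x76F
s_3 = InvRound(s_2, k_3) = 0x927
s_4 = InvRound(s_3, k_2) = 0xC4C
s_5 = InvRound(s_4, k_1) = 0x15C
s_6 = InvRound(s_5, k_0) = 0xF1B

0xF1B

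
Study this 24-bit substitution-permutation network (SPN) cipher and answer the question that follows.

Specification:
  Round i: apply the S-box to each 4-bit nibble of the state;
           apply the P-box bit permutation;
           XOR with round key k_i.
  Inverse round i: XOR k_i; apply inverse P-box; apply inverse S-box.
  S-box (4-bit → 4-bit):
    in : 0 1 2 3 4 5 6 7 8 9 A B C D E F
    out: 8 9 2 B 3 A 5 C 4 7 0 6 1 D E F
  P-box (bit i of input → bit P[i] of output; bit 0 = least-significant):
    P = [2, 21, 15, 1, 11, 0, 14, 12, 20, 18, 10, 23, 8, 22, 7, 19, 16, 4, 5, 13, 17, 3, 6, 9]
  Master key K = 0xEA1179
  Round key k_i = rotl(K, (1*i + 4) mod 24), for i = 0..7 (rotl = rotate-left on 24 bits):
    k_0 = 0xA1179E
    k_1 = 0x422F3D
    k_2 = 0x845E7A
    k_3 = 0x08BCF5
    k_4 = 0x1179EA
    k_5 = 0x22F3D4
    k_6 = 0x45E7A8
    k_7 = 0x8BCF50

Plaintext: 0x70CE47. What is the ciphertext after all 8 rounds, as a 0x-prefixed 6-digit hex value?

s_0 = plaintext = 0x70CE47
s_1 = Round(s_0, k_0) = 0x25B8DD
s_2 = Round(s_1, k_1) = 0x02D3A3
s_3 = Round(s_2, k_2) = 0x385DEC
s_4 = Round(s_3, k_3) = 0xD2EAD8
s_5 = Round(s_4, k_4) = 0x5BA33A
s_6 = Round(s_5, k_5) = 0xB6E9ED
s_7 = Round(s_6, k_6) = 0x183347
s_8 = Round(s_7, k_7) = 0x554473

0x554473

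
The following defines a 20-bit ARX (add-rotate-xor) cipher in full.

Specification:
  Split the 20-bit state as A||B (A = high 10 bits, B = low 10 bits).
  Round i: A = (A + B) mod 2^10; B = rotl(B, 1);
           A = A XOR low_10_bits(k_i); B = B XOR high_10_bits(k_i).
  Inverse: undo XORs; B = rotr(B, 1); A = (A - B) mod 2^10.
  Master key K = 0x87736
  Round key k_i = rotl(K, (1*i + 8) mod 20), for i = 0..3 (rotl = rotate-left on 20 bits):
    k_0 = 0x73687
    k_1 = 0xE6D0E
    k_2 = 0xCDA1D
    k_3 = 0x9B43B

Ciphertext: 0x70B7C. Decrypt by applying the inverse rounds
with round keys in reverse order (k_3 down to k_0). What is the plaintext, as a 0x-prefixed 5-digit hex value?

s_0 = ciphertext = 0x70B7C
s_1 = InvRound(s_0, k_3) = 0xDC688
s_2 = InvRound(s_1, k_2) = 0x234DF
s_3 = InvRound(s_2, k_1) = 0xF85A2
s_4 = InvRound(s_3, k_0) = 0xCBE37

0xCBE37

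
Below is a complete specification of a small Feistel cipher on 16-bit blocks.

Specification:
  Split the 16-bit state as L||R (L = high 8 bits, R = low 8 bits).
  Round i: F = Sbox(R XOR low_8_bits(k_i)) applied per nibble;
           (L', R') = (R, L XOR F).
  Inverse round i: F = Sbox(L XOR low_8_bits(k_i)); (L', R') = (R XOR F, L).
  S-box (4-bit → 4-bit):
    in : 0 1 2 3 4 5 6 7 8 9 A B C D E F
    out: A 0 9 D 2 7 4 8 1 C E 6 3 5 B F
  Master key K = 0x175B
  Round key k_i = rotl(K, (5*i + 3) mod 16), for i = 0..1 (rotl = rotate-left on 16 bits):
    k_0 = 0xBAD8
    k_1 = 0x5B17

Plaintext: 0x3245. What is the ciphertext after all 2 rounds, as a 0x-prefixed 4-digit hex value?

0xF7FF

s_0 = plaintext = 0x3245
s_1 = Round(s_0, k_0) = 0x45F7
s_2 = Round(s_1, k_1) = 0xF7FF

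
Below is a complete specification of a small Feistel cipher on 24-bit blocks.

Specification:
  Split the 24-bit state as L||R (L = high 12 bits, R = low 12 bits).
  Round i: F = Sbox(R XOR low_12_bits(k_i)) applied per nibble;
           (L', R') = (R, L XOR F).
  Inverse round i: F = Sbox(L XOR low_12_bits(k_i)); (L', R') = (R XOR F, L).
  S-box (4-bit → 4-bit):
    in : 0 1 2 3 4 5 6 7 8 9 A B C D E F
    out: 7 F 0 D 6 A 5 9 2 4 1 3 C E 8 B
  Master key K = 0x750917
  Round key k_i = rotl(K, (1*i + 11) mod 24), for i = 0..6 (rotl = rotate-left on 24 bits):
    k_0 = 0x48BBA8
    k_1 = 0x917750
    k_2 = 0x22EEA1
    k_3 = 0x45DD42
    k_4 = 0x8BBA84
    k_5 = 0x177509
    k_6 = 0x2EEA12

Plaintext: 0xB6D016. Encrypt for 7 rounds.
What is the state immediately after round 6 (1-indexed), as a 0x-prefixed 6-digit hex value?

s_0 = plaintext = 0xB6D016
s_1 = Round(s_0, k_0) = 0x016855
s_2 = Round(s_1, k_1) = 0x855B6C
s_3 = Round(s_2, k_2) = 0xB6C29B
s_4 = Round(s_3, k_3) = 0x29B088
s_5 = Round(s_4, k_4) = 0x0883E7
s_6 = Round(s_5, k_5) = 0x3E7500
s_7 = Round(s_6, k_6) = 0x500817

0x3E7500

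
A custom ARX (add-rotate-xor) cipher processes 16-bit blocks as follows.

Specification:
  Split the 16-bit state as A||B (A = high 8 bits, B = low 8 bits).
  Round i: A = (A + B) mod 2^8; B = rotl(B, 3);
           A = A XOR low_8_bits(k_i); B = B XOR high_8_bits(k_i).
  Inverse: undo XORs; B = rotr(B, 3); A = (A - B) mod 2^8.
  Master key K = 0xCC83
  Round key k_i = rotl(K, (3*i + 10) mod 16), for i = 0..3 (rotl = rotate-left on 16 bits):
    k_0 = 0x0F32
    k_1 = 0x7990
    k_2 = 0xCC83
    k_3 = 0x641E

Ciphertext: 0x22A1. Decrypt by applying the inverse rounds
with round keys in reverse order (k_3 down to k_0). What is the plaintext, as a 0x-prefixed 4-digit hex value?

0x9B3E

s_0 = ciphertext = 0x22A1
s_1 = InvRound(s_0, k_3) = 0x84B8
s_2 = InvRound(s_1, k_2) = 0x798E
s_3 = InvRound(s_2, k_1) = 0xEBFE
s_4 = InvRound(s_3, k_0) = 0x9B3E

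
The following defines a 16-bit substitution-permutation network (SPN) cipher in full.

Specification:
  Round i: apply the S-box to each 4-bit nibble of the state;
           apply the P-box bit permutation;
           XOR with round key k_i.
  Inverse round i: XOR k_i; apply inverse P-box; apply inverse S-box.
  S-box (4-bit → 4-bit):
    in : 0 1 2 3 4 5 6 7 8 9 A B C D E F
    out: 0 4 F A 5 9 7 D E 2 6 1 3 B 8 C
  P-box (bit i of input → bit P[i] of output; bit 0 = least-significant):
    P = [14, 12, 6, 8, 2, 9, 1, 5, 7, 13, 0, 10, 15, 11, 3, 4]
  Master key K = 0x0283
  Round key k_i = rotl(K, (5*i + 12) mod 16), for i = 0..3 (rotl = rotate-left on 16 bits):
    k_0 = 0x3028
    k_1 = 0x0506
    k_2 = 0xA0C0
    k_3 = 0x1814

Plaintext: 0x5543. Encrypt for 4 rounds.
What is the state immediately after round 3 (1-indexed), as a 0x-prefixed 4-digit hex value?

0x96A3

s_0 = plaintext = 0x5543
s_1 = Round(s_0, k_0) = 0xA5BE
s_2 = Round(s_1, k_1) = 0x088A
s_3 = Round(s_2, k_2) = 0x96A3
s_4 = Round(s_3, k_3) = 0x2397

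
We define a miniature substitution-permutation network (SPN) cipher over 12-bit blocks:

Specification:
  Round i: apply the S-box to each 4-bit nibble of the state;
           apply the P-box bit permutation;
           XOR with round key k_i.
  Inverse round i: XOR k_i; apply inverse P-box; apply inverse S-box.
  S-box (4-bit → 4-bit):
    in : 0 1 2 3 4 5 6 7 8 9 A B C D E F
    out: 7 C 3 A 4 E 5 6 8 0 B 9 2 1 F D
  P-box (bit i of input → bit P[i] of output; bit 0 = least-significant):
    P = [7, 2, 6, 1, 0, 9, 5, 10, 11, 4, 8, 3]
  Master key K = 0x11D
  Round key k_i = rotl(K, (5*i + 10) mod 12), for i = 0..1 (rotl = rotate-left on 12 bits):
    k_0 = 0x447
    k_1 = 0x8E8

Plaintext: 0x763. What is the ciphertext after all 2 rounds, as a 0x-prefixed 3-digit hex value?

0xB14

s_0 = plaintext = 0x763
s_1 = Round(s_0, k_0) = 0x570
s_2 = Round(s_1, k_1) = 0xB14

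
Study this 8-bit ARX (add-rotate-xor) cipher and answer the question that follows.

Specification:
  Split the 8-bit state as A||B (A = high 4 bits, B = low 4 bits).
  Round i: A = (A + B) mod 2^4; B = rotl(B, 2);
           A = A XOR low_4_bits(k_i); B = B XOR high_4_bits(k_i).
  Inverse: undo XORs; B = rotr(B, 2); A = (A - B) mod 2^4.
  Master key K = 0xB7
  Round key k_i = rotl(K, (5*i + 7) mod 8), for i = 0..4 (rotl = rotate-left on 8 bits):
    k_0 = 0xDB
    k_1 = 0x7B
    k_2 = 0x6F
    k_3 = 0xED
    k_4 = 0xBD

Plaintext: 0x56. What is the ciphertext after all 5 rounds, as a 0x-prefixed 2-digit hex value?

0x8F

s_0 = plaintext = 0x56
s_1 = Round(s_0, k_0) = 0x04
s_2 = Round(s_1, k_1) = 0xF6
s_3 = Round(s_2, k_2) = 0xAF
s_4 = Round(s_3, k_3) = 0x41
s_5 = Round(s_4, k_4) = 0x8F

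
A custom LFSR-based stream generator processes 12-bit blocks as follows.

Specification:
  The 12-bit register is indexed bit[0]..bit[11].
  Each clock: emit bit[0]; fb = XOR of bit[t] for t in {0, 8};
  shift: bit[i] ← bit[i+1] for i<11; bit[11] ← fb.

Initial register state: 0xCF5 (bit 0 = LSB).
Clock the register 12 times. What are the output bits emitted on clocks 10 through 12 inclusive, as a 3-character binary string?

011

reg_0 = 0xCF5
clock 1: out=1, reg = 0xE7A
clock 2: out=0, reg = 0x73D
clock 3: out=1, reg = 0x39E
clock 4: out=0, reg = 0x9CF
clock 5: out=1, reg = 0x4E7
clock 6: out=1, reg = 0xA73
clock 7: out=1, reg = 0xD39
clock 8: out=1, reg = 0x69C
clock 9: out=0, reg = 0x34E
clock 10: out=0, reg = 0x9A7
clock 11: out=1, reg = 0x4D3
clock 12: out=1, reg = 0xA69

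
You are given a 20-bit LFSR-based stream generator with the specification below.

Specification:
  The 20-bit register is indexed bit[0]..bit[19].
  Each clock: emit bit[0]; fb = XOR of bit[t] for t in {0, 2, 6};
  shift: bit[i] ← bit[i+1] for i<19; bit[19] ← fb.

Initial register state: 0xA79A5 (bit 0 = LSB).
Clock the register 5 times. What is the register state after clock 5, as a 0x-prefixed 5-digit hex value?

0x553CD

reg_0 = 0xA79A5
clock 1: out=1, reg = 0x53CD2
clock 2: out=0, reg = 0xA9E69
clock 3: out=1, reg = 0x54F34
clock 4: out=0, reg = 0xAA79A
clock 5: out=0, reg = 0x553CD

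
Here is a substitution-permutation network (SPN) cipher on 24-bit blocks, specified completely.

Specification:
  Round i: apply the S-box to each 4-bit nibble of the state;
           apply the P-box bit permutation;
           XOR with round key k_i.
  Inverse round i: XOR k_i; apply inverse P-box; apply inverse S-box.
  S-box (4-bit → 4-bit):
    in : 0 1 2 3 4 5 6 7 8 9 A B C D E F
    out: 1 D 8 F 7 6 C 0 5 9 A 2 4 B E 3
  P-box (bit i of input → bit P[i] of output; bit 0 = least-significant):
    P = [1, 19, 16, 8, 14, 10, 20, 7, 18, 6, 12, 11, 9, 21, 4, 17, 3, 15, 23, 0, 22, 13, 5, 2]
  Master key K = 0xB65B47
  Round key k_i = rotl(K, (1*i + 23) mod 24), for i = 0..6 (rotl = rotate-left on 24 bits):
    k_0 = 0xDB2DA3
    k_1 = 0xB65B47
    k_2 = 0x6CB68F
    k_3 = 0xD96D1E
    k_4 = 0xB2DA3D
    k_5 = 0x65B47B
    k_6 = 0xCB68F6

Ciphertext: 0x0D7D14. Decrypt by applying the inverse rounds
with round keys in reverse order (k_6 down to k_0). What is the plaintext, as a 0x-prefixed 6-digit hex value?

0xD28926

s_0 = ciphertext = 0x0D7D14
s_1 = InvRound(s_0, k_6) = 0x8C24A9
s_2 = InvRound(s_1, k_5) = 0x055524
s_3 = InvRound(s_2, k_4) = 0x733956
s_4 = InvRound(s_3, k_3) = 0x78A5FB
s_5 = InvRound(s_4, k_2) = 0x6784C2
s_6 = InvRound(s_5, k_1) = 0x9E0636
s_7 = InvRound(s_6, k_0) = 0xD28926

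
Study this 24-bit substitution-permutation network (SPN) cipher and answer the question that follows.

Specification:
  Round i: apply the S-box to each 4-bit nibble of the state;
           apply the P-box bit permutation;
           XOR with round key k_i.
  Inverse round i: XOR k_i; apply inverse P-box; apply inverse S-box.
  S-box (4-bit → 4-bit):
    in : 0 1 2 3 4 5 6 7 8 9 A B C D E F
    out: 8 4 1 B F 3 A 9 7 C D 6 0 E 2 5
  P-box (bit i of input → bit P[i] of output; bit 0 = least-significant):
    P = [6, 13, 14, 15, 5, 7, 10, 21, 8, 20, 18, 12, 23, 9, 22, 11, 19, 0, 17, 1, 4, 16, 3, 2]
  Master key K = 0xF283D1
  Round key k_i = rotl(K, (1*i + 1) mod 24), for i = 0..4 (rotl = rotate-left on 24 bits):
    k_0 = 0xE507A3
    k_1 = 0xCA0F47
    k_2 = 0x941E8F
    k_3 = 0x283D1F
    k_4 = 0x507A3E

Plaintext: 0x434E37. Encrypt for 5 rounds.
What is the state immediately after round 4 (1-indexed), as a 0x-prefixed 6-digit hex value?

s_0 = plaintext = 0x434E37
s_1 = Round(s_0, k_0) = 0x1C8D5C
s_2 = Round(s_1, k_1) = 0x1E1DEF
s_3 = Round(s_2, k_2) = 0xC04E46
s_4 = Round(s_3, k_3) = 0xD893BD
s_5 = Round(s_4, k_4) = 0x0B87B3

0xD893BD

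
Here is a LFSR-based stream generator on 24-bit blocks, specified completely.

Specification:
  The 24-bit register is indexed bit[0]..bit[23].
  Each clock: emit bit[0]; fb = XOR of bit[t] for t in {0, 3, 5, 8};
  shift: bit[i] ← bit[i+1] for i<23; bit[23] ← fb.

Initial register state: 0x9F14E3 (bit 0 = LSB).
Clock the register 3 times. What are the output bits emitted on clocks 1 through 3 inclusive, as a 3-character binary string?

110

reg_0 = 0x9F14E3
clock 1: out=1, reg = 0x4F8A71
clock 2: out=1, reg = 0x27C538
clock 3: out=0, reg = 0x93E29C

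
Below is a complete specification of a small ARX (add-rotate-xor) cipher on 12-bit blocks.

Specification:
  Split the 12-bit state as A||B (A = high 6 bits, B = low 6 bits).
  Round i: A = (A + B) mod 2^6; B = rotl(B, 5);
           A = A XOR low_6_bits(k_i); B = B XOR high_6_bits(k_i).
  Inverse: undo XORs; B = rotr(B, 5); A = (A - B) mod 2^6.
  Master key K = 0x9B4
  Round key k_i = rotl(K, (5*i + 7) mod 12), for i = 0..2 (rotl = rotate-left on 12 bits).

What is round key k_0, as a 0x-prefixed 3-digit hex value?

0xA4D

K = 0x9B4
k_0 = rotl(K, (5*0+7) mod 12) = rotl(K, 7) = 0xA4D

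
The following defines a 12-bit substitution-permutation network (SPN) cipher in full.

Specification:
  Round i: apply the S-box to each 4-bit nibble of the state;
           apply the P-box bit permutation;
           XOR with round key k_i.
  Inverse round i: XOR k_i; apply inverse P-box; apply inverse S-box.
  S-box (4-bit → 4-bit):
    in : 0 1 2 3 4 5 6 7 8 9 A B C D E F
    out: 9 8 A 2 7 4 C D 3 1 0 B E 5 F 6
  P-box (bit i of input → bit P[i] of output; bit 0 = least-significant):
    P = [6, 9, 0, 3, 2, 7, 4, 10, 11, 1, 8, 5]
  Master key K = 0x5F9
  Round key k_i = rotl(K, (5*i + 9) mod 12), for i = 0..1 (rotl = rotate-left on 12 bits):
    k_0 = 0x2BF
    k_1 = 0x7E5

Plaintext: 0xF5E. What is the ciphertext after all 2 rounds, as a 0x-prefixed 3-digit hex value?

s_0 = plaintext = 0xF5E
s_1 = Round(s_0, k_0) = 0x1E4
s_2 = Round(s_1, k_1) = 0x110

0x110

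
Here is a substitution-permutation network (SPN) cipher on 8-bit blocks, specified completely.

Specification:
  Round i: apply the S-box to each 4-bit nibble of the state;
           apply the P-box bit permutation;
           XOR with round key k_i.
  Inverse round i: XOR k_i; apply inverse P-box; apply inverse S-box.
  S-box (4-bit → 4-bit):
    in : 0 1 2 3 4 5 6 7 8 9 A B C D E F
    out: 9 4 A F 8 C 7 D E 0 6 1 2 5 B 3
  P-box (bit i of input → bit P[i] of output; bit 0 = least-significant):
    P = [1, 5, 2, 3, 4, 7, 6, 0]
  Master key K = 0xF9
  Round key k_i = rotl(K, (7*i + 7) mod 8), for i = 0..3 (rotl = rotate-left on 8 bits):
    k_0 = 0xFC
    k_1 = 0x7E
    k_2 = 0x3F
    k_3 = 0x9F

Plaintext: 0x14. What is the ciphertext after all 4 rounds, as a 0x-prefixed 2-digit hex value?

s_0 = plaintext = 0x14
s_1 = Round(s_0, k_0) = 0xB4
s_2 = Round(s_1, k_1) = 0x66
s_3 = Round(s_2, k_2) = 0xC9
s_4 = Round(s_3, k_3) = 0x1F

0x1F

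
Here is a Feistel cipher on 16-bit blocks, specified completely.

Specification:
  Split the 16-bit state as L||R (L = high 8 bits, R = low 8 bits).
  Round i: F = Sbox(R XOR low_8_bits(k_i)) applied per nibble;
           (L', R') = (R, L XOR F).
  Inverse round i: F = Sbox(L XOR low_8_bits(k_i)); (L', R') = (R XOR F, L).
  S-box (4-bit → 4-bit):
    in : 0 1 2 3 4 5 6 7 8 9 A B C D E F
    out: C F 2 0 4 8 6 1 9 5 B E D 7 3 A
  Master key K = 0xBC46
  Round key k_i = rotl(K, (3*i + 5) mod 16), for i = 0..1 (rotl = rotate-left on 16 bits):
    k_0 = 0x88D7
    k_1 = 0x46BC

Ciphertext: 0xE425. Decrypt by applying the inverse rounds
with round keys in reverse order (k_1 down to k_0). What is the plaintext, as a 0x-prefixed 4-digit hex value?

s_0 = ciphertext = 0xE425
s_1 = InvRound(s_0, k_1) = 0xACE4
s_2 = InvRound(s_1, k_0) = 0xFAAC

0xFAAC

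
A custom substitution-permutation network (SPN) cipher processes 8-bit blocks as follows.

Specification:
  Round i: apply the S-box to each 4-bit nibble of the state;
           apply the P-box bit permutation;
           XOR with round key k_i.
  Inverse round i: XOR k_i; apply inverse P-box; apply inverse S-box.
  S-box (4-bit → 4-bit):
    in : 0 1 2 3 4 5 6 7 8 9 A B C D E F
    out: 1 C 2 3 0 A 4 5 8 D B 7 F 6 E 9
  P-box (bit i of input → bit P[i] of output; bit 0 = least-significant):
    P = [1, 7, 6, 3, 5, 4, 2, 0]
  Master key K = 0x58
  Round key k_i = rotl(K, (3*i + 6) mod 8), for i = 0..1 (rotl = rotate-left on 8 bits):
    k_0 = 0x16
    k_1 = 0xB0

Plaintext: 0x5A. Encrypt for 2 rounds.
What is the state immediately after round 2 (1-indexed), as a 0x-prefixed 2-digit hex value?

s_0 = plaintext = 0x5A
s_1 = Round(s_0, k_0) = 0x8D
s_2 = Round(s_1, k_1) = 0x71

0x71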